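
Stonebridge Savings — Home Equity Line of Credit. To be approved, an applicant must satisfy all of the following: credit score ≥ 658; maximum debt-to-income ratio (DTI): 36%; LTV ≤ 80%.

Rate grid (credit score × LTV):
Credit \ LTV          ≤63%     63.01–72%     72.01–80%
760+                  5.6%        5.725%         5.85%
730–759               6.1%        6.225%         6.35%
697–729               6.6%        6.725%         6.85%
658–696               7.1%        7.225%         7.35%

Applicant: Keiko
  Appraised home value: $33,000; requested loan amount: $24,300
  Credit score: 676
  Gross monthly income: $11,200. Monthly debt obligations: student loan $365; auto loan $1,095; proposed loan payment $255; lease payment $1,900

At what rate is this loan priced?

Credit score 676 ≥ 658; Total monthly debts = (365 + 1,095 + 255 + 1,900) = 3,615. Debt-to-income = 3,615/11,200 = 32.3% — meets 36% limit
LTV = 24,300/33,000 = 73.6% ≤ 80%
Score 676 is in the 658–696 band; LTV 73.6% is in the 72.01–80% band → 7.35%.

7.35%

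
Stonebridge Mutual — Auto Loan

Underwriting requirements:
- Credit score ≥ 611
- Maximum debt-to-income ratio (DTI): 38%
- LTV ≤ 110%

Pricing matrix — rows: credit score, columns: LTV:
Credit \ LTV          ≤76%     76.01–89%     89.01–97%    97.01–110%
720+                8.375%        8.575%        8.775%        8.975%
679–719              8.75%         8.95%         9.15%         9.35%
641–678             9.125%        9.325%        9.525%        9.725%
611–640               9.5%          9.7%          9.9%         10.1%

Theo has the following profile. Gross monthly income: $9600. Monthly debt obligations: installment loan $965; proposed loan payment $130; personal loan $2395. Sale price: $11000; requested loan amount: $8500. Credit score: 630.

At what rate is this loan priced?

Credit score 630 ≥ 611; Total monthly debts = (965 + 130 + 2,395) = 3,490. DTI = 3,490/9,600 = 36.4% ≤ 38%
Loan-to-value = 8,500/11,000 = 77.3% — pass (110% max)
Row: 630 falls in 611–640. Column: 77.3% falls in 76.01–89%. Rate = 9.7%.

9.7%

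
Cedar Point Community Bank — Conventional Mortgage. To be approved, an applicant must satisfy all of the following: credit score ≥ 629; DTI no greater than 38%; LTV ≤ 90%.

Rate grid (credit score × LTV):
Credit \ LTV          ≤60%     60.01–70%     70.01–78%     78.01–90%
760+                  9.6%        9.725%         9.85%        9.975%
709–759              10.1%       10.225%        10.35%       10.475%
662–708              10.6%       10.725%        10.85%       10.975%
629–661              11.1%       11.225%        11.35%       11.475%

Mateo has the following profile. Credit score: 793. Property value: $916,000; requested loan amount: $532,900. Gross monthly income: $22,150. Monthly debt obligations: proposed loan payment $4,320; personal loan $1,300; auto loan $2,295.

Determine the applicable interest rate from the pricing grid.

Credit score 793 ≥ 629; Total monthly debts = (4,320 + 1,300 + 2,295) = 7,915. DTI = 7,915/22,150 = 35.7% ≤ 38%
LTV: 532,900 ÷ 916,000 = 58.2%, within 90% cap
Row: 793 falls in 760+. Column: 58.2% falls in ≤60%. Rate = 9.6%.

9.6%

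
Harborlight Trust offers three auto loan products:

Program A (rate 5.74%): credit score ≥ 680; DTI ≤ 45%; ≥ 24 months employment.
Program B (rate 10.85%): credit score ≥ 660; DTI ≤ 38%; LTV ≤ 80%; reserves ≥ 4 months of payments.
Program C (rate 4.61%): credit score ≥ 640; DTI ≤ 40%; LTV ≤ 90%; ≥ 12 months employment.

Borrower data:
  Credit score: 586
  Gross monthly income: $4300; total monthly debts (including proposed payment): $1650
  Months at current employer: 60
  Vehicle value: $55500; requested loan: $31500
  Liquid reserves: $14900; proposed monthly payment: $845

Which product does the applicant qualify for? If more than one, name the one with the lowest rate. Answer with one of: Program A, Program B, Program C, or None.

None

DTI = 1,650/4,300 = 38.4%.
LTV = 31,500/55,500 = 56.8%.
Reserves = 14,900/845 = 17.6 months.
Program A: score 586 < 680; DTI 38.4% ≤ 45%; employment 60 ≥ 24 mo → does not qualify.
Program B: score 586 < 660; DTI 38.4% > 38%; LTV 56.8% ≤ 80%; reserves 17.6 ≥ 4 mo → does not qualify.
Program C: score 586 < 640; DTI 38.4% ≤ 40%; LTV 56.8% ≤ 90%; employment 60 ≥ 12 mo → does not qualify.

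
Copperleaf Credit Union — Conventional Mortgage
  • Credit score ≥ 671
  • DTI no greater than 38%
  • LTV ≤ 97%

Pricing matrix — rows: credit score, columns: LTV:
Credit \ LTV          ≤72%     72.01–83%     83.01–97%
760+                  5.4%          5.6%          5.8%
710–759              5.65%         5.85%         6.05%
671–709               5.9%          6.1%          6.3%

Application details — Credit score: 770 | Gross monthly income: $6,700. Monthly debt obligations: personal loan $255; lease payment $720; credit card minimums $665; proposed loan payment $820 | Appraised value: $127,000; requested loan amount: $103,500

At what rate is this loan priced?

5.6%

Credit score 770 ≥ 671; Total monthly debts = (255 + 720 + 665 + 820) = 2,460. Debt-to-income = 2,460/6,700 = 36.7% — meets 38% limit
LTV = 103,500/127,000 = 81.5% ≤ 97%
Credit 770 → row 760+; LTV 81.5% → column 72.01–83%. Grid cell → 5.6%.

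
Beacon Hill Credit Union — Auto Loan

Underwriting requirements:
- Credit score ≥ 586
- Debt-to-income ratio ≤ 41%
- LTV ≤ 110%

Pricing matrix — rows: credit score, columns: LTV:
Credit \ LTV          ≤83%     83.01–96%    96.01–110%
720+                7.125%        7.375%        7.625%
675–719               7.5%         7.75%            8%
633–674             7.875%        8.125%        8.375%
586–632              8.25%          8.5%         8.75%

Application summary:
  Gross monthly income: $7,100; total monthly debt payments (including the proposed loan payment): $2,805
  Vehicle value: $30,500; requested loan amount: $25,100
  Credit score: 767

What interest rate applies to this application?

Credit score 767 ≥ 586; DTI: 2,805 ÷ 7,100 = 39.5%, within the 41% cap
Loan-to-value = 25,100/30,500 = 82.3% — pass (110% max)
Score 767 is in the 720+ band; LTV 82.3% is in the ≤83% band → 7.125%.

7.125%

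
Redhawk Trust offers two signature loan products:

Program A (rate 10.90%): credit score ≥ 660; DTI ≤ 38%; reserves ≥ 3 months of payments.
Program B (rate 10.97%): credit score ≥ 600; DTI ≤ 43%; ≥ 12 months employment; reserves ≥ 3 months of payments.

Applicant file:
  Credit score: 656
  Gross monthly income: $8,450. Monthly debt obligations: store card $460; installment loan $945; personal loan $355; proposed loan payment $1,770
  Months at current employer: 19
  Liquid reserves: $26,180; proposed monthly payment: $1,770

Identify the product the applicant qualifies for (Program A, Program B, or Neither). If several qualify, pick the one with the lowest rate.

Program B

Total debts = (460 + 945 + 355 + 1,770) = 3,530; DTI = 3,530/8,450 = 41.8%.
Reserves = 26,180/1,770 = 14.8 months.
Program A: score 656 < 660; DTI 41.8% > 38%; reserves 14.8 ≥ 3 mo → does not qualify.
Program B: score 656 ≥ 600; DTI 41.8% ≤ 43%; employment 19 ≥ 12 mo; reserves 14.8 ≥ 3 mo → qualifies.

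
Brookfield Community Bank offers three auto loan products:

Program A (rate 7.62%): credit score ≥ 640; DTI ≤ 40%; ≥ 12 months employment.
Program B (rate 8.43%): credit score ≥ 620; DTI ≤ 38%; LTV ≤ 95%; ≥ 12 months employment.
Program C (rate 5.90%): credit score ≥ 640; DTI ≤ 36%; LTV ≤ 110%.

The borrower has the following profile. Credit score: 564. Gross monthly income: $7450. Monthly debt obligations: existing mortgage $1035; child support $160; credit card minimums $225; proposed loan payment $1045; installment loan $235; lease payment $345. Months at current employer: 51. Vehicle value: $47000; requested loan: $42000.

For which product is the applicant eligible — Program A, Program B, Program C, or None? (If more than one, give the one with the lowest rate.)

None

Total debts = (1,035 + 160 + 225 + 1,045 + 235 + 345) = 3,045; DTI = 3,045/7,450 = 40.9%.
LTV = 42,000/47,000 = 89.4%.
Program A: score 564 < 640; DTI 40.9% > 40%; employment 51 ≥ 12 mo → does not qualify.
Program B: score 564 < 620; DTI 40.9% > 38%; LTV 89.4% ≤ 95%; employment 51 ≥ 12 mo → does not qualify.
Program C: score 564 < 640; DTI 40.9% > 36%; LTV 89.4% ≤ 110% → does not qualify.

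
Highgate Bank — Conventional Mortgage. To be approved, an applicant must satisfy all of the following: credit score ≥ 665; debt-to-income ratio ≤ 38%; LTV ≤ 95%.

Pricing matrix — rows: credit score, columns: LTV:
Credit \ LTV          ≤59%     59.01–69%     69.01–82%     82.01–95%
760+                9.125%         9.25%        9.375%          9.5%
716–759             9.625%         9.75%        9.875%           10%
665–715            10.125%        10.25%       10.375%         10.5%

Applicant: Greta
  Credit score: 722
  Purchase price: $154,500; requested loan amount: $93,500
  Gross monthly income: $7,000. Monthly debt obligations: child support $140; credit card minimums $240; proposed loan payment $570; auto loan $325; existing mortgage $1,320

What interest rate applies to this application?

9.75%

Credit score 722 ≥ 665; Total monthly debts = (140 + 240 + 570 + 325 + 1,320) = 2,595. DTI: 2,595 ÷ 7,000 = 37.1%, within the 38% cap
LTV = 93,500/154,500 = 60.5% ≤ 95%
Credit 722 → row 716–759; LTV 60.5% → column 59.01–69%. Grid cell → 9.75%.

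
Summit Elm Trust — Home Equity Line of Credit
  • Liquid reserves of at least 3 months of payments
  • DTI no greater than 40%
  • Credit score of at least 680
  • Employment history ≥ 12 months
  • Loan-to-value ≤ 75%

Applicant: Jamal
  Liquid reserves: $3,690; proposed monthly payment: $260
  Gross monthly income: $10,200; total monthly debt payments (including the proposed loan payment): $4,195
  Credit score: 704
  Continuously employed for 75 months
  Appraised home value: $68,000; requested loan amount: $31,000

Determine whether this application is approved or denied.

Reserves: 3,690 ÷ 260 = 14.2 months (meets 3-month minimum)
DTI = 4,195/10,200 = 41.1% > 40%
Credit score 704 ≥ 680 (meets)
Employment 75 ≥ 12 months
LTV = 31,000/68,000 = 45.6% ≤ 75%
Fails on DTI.

Denied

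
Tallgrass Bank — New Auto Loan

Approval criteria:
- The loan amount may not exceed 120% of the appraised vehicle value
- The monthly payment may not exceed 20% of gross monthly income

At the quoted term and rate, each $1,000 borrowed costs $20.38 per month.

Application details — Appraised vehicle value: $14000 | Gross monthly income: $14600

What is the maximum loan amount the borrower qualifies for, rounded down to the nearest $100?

Payment cap: 20% × $14,600 = $2,920/month.
At $20.38 per $1,000, that supports 2,920/20.38 × 1,000 ≈ $143,277 → $143,200.
LTV cap: 120% × $14,000 = $16,800 → $16,800.
Binding constraint: loan-to-value.

$16,800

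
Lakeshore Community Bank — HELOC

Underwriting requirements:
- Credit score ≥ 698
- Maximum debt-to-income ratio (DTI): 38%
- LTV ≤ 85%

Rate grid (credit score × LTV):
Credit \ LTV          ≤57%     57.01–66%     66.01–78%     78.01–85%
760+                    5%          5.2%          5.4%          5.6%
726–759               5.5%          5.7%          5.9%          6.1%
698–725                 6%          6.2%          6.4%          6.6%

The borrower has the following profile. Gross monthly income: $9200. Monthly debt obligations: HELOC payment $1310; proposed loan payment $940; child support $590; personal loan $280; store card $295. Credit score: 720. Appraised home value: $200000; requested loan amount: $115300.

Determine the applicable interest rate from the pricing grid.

Credit score 720 ≥ 698; Total monthly debts = (1,310 + 940 + 590 + 280 + 295) = 3,415. DTI = 3,415/9,200 = 37.1% ≤ 38%
LTV = 115,300/200,000 = 57.6% ≤ 85%
Row: 720 falls in 698–725. Column: 57.6% falls in 57.01–66%. Rate = 6.2%.

6.2%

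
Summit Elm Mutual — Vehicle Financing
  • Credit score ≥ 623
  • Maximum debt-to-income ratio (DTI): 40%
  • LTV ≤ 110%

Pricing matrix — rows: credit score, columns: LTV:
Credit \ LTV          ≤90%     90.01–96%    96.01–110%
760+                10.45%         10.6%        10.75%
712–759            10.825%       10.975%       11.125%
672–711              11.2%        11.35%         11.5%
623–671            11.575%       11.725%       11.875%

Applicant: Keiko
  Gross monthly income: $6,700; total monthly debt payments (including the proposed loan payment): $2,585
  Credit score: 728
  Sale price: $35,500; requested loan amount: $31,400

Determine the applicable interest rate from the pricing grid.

10.825%

Credit score 728 ≥ 623; Debt-to-income = 2,585/6,700 = 38.6% — meets 40% limit
LTV = 31,400/35,500 = 88.5% ≤ 110%
Score 728 is in the 712–759 band; LTV 88.5% is in the ≤90% band → 10.825%.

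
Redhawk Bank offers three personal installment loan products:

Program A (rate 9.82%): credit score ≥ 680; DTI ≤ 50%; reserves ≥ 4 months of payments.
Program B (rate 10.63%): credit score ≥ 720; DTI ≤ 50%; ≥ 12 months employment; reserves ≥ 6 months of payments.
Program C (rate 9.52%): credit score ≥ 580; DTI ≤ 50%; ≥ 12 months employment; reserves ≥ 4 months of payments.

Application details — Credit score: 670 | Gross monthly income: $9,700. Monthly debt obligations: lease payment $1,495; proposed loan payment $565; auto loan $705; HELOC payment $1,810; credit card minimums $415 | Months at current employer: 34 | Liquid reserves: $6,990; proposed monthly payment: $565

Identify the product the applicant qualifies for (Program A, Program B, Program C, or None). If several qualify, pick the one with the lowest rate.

None

Total debts = (1,495 + 565 + 705 + 1,810 + 415) = 4,990; DTI = 4,990/9,700 = 51.4%.
Reserves = 6,990/565 = 12.4 months.
Program A: score 670 < 680; DTI 51.4% > 50%; reserves 12.4 ≥ 4 mo → does not qualify.
Program B: score 670 < 720; DTI 51.4% > 50%; employment 34 ≥ 12 mo; reserves 12.4 ≥ 6 mo → does not qualify.
Program C: score 670 ≥ 580; DTI 51.4% > 50%; employment 34 ≥ 12 mo; reserves 12.4 ≥ 4 mo → does not qualify.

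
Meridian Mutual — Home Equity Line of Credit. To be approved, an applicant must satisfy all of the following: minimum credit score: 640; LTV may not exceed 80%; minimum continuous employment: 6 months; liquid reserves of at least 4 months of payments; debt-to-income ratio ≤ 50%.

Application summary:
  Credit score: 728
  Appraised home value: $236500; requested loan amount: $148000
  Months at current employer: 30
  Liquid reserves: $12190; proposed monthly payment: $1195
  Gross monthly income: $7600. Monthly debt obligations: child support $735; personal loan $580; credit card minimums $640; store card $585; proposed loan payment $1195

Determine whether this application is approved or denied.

Credit score 728 ≥ 640 (meets)
LTV: 148,000 ÷ 236,500 = 62.6%, within 80% cap
Employment 30 ≥ 6 months
Liquid reserves cover 12,190/1,195 = 10.2 months — ≥ 4 required
Total monthly debts = (735 + 580 + 640 + 585 + 1,195) = 3,735. DTI: 3,735 ÷ 7,600 = 49.1%, within the 50% cap
All criteria satisfied.

Approved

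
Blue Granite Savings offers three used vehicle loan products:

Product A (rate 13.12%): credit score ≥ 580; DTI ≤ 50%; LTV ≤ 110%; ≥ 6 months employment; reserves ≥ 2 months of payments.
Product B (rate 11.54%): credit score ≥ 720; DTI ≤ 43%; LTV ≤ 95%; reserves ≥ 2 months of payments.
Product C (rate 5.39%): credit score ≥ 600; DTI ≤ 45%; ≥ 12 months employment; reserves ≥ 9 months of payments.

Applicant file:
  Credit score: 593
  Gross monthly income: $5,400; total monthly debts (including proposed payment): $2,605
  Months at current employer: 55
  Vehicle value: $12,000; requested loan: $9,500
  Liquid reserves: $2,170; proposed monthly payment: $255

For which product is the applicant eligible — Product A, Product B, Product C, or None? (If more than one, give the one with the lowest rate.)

Product A

DTI = 2,605/5,400 = 48.2%.
LTV = 9,500/12,000 = 79.2%.
Reserves = 2,170/255 = 8.5 months.
Product A: score 593 ≥ 580; DTI 48.2% ≤ 50%; LTV 79.2% ≤ 110%; employment 55 ≥ 6 mo; reserves 8.5 ≥ 2 mo → qualifies.
Product B: score 593 < 720; DTI 48.2% > 43%; LTV 79.2% ≤ 95%; reserves 8.5 ≥ 2 mo → does not qualify.
Product C: score 593 < 600; DTI 48.2% > 45%; employment 55 ≥ 12 mo; reserves 8.5 < 9 mo → does not qualify.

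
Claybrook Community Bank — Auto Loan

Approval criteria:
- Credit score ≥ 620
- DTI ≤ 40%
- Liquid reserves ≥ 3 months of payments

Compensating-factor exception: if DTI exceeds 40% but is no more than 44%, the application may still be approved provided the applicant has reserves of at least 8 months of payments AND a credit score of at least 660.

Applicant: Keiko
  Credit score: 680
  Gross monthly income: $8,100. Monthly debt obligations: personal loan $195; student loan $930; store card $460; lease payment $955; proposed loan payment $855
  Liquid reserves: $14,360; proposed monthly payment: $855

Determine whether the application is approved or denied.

Approved

Credit score 680 ≥ 620 (meets base)
Total debts = (195 + 930 + 460 + 955 + 855) = 3,395. DTI: 3,395 ÷ 8,100 = 41.9%, over the 40% base limit.
Reserves = 14,360/855 = 16.8 months ≥ 3
DTI 41.9% is within the 40%–44% exception band; checking compensating factors.
Reserves 16.8 ≥ 8 months; credit score 680 ≥ 660.
Both compensating conditions met → exception applies.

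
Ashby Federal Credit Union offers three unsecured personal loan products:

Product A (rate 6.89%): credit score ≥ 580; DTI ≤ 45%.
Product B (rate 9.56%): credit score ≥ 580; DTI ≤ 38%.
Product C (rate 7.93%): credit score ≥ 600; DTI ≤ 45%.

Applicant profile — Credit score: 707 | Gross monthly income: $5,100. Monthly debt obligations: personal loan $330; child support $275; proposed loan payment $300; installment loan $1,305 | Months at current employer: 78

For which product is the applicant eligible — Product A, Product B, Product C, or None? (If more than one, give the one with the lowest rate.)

Product A

Total debts = (330 + 275 + 300 + 1,305) = 2,210; DTI = 2,210/5,100 = 43.3%.
Product A: score 707 ≥ 580; DTI 43.3% ≤ 45% → qualifies.
Product B: score 707 ≥ 580; DTI 43.3% > 38% → does not qualify.
Product C: score 707 ≥ 600; DTI 43.3% ≤ 45% → qualifies.
Qualifying: Product A, Product C. Lowest rate is 6.89% → Product A.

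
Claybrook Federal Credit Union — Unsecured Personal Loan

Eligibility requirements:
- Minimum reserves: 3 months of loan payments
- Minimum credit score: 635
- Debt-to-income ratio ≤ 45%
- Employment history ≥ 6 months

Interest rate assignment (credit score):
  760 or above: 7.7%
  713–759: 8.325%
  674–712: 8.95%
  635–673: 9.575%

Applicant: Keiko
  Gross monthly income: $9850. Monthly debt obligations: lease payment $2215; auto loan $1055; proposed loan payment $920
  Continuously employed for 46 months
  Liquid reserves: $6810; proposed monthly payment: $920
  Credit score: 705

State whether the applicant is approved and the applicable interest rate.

Approved at 8.95%

Credit score 705 ≥ 635 (meets minimum)
Total monthly debts = (2,215 + 1,055 + 920) = 4,190. DTI: 4,190 ÷ 9,850 = 42.5%, within the 45% cap
Reserves: 6,810 ÷ 920 = 7.4 months (meets 3-month minimum)
Employment 46 ≥ 6 months
All requirements met. Score 705 falls in the 674–712 tier → 8.95%.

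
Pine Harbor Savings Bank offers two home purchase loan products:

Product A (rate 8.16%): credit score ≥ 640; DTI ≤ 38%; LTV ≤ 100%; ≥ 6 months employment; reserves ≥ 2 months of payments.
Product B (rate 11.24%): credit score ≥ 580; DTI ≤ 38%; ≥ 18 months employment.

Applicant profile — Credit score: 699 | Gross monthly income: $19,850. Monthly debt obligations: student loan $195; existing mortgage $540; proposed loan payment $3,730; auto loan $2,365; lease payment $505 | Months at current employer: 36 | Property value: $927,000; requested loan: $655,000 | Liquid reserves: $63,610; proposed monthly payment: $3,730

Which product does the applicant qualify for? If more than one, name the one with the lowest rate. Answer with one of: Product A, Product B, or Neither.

Total debts = (195 + 540 + 3,730 + 2,365 + 505) = 7,335; DTI = 7,335/19,850 = 37%.
LTV = 655,000/927,000 = 70.7%.
Reserves = 63,610/3,730 = 17.1 months.
Product A: score 699 ≥ 640; DTI 37% ≤ 38%; LTV 70.7% ≤ 100%; employment 36 ≥ 6 mo; reserves 17.1 ≥ 2 mo → qualifies.
Product B: score 699 ≥ 580; DTI 37% ≤ 38%; employment 36 ≥ 18 mo → qualifies.
Qualifying: Product A, Product B. Lowest rate is 8.16% → Product A.

Product A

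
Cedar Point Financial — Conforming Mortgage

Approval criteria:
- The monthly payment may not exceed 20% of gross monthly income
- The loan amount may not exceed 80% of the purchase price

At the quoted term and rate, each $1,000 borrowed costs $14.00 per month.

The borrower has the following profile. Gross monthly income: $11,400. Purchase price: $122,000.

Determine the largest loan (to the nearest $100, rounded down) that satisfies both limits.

$97,600

Payment cap: 20% × $11,400 = $2,280/month.
At $14.00 per $1,000, that supports 2,280/14.00 × 1,000 ≈ $162,857 → $162,800.
LTV cap: 80% × $122,000 = $97,600 → $97,600.
Binding constraint: loan-to-value.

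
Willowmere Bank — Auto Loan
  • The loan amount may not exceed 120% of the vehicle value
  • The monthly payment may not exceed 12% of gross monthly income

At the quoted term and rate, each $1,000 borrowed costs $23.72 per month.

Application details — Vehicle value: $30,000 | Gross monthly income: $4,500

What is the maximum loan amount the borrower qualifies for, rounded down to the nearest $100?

$22,700

Payment cap: 12% × $4,500 = $540/month.
At $23.72 per $1,000, that supports 540/23.72 × 1,000 ≈ $22,765 → $22,700.
LTV cap: 120% × $30,000 = $36,000 → $36,000.
Binding constraint: payment-to-income.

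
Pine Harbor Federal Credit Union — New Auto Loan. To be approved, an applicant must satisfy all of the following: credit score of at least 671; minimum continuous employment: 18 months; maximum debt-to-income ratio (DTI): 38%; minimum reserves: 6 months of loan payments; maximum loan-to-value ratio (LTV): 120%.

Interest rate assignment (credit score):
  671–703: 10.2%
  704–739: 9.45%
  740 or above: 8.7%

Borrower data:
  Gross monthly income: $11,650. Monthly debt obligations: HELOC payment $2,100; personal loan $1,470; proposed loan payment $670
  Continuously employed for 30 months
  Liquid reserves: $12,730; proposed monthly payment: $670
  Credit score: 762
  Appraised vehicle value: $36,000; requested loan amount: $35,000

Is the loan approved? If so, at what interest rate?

Credit score 762 ≥ 671 (meets minimum)
Total monthly debts = (2,100 + 1,470 + 670) = 4,240. DTI: 4,240 ÷ 11,650 = 36.4%, within the 38% cap
Liquid reserves cover 12,730/670 = 19.0 months — ≥ 6 required
Employment 30 ≥ 18 months
Loan-to-value = 35,000/36,000 = 97.2% — pass (120% max)
All requirements met. Score 762 falls in the 740 or above tier → 8.7%.

Approved at 8.7%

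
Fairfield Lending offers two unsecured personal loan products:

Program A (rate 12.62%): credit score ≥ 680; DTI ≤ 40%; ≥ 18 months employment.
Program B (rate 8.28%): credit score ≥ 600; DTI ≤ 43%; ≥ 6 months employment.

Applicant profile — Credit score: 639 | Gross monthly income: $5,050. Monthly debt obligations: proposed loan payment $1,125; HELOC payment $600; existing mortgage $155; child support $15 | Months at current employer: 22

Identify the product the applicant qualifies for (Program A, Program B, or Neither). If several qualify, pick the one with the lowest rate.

Total debts = (1,125 + 600 + 155 + 15) = 1,895; DTI = 1,895/5,050 = 37.5%.
Program A: score 639 < 680; DTI 37.5% ≤ 40%; employment 22 ≥ 18 mo → does not qualify.
Program B: score 639 ≥ 600; DTI 37.5% ≤ 43%; employment 22 ≥ 6 mo → qualifies.

Program B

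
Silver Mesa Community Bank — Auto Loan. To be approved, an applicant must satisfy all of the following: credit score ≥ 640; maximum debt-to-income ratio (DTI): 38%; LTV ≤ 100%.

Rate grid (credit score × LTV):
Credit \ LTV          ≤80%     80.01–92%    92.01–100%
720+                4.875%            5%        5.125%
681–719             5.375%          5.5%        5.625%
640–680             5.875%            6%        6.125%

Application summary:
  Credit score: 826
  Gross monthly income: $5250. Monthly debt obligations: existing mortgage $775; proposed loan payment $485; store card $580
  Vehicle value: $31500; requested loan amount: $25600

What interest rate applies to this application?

5%

Credit score 826 ≥ 640; Total monthly debts = (775 + 485 + 580) = 1,840. Debt-to-income = 1,840/5,250 = 35% — meets 38% limit
LTV = 25,600/31,500 = 81.3% ≤ 100%
Credit 826 → row 720+; LTV 81.3% → column 80.01–92%. Grid cell → 5%.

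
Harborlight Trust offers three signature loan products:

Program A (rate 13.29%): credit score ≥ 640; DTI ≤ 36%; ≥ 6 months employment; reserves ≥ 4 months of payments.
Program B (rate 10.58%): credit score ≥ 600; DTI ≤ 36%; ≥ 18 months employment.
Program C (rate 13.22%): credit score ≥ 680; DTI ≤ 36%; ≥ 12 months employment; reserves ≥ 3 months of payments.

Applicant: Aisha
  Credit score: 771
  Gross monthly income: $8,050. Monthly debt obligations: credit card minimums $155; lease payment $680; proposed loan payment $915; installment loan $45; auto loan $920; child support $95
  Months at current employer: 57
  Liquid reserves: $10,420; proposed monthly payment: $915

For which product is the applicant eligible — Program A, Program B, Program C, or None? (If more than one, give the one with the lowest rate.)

Total debts = (155 + 680 + 915 + 45 + 920 + 95) = 2,810; DTI = 2,810/8,050 = 34.9%.
Reserves = 10,420/915 = 11.4 months.
Program A: score 771 ≥ 640; DTI 34.9% ≤ 36%; employment 57 ≥ 6 mo; reserves 11.4 ≥ 4 mo → qualifies.
Program B: score 771 ≥ 600; DTI 34.9% ≤ 36%; employment 57 ≥ 18 mo → qualifies.
Program C: score 771 ≥ 680; DTI 34.9% ≤ 36%; employment 57 ≥ 12 mo; reserves 11.4 ≥ 3 mo → qualifies.
Qualifying: Program A, Program B, Program C. Lowest rate is 10.58% → Program B.

Program B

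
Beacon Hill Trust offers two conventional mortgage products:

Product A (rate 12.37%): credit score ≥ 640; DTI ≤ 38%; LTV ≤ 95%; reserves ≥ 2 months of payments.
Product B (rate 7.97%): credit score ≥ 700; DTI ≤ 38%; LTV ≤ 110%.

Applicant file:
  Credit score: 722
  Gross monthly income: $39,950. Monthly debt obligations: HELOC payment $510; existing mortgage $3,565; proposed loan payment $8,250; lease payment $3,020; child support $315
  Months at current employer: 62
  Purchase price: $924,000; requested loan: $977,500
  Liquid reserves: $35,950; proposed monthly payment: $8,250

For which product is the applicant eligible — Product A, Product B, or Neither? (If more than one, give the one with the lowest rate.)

Total debts = (510 + 3,565 + 8,250 + 3,020 + 315) = 15,660; DTI = 15,660/39,950 = 39.2%.
LTV = 977,500/924,000 = 105.8%.
Reserves = 35,950/8,250 = 4.4 months.
Product A: score 722 ≥ 640; DTI 39.2% > 38%; LTV 105.8% > 95%; reserves 4.4 ≥ 2 mo → does not qualify.
Product B: score 722 ≥ 700; DTI 39.2% > 38%; LTV 105.8% ≤ 110% → does not qualify.

Neither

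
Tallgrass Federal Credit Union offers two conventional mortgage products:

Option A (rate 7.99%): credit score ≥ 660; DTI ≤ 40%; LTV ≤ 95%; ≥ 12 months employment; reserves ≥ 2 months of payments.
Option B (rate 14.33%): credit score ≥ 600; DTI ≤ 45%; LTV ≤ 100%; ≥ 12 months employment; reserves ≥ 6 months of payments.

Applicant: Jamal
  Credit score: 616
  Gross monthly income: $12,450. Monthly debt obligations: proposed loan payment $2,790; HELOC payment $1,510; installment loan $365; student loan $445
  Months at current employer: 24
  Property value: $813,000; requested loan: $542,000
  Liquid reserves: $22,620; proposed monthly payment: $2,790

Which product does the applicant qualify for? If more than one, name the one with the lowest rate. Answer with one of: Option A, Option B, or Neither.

Total debts = (2,790 + 1,510 + 365 + 445) = 5,110; DTI = 5,110/12,450 = 41%.
LTV = 542,000/813,000 = 66.7%.
Reserves = 22,620/2,790 = 8.1 months.
Option A: score 616 < 660; DTI 41% > 40%; LTV 66.7% ≤ 95%; employment 24 ≥ 12 mo; reserves 8.1 ≥ 2 mo → does not qualify.
Option B: score 616 ≥ 600; DTI 41% ≤ 45%; LTV 66.7% ≤ 100%; employment 24 ≥ 12 mo; reserves 8.1 ≥ 6 mo → qualifies.

Option B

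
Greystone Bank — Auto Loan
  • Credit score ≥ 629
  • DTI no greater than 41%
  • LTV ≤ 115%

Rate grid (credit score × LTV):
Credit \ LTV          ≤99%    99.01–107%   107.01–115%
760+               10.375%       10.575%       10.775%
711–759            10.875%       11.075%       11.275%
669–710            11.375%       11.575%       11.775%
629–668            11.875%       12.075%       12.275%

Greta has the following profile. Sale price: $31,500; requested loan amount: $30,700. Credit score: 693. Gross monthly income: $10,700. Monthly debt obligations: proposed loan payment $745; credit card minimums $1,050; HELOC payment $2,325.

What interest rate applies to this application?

Credit score 693 ≥ 629; Total monthly debts = (745 + 1,050 + 2,325) = 4,120. DTI: 4,120 ÷ 10,700 = 38.5%, within the 41% cap
LTV = 30,700/31,500 = 97.5% ≤ 115%
Row: 693 falls in 669–710. Column: 97.5% falls in ≤99%. Rate = 11.375%.

11.375%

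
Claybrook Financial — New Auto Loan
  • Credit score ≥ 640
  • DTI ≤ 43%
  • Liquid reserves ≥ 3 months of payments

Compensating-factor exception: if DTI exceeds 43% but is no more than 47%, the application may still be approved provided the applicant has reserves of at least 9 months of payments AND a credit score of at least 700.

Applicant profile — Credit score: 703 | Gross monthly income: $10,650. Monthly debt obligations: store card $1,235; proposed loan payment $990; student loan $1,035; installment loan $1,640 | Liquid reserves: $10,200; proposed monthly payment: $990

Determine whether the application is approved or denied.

Approved

Credit score 703 ≥ 640 (meets base)
Total debts = (1,235 + 990 + 1,035 + 1,640) = 4,900. DTI = 4,900/10,650 = 46% > 43% — standard DTI limit exceeded.
Liquid reserves cover 10,200/990 = 10.3 months — ≥ 3 required
DTI 46% is within the 43%–47% exception band; checking compensating factors.
Reserves 10.3 ≥ 9 months; credit score 703 ≥ 700.
Both compensating conditions met → exception applies.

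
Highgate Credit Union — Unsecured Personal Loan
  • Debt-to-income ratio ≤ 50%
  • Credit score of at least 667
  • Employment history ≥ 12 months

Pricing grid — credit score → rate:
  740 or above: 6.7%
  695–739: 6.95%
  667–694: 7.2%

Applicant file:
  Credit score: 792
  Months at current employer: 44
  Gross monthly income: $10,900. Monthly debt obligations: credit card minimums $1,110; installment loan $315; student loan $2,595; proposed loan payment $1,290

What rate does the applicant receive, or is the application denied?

Approved at 6.7%

Credit score 792 ≥ 667 (meets minimum)
Employment 44 ≥ 12 months
Total monthly debts = (1,110 + 315 + 2,595 + 1,290) = 5,310. DTI = 5,310/10,900 = 48.7% ≤ 50%
All requirements met. Score 792 falls in the 740 or above tier → 6.7%.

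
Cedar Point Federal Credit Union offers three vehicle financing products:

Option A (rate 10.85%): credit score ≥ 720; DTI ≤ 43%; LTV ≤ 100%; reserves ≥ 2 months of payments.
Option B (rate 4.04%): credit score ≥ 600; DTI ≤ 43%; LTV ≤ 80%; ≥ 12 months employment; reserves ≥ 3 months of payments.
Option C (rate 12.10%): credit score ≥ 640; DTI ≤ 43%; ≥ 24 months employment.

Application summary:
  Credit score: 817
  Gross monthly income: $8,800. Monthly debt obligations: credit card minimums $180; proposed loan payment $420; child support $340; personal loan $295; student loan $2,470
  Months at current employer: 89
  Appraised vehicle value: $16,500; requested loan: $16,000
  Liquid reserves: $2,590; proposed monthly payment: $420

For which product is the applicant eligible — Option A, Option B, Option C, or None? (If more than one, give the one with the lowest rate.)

Total debts = (180 + 420 + 340 + 295 + 2,470) = 3,705; DTI = 3,705/8,800 = 42.1%.
LTV = 16,000/16,500 = 97%.
Reserves = 2,590/420 = 6.2 months.
Option A: score 817 ≥ 720; DTI 42.1% ≤ 43%; LTV 97% ≤ 100%; reserves 6.2 ≥ 2 mo → qualifies.
Option B: score 817 ≥ 600; DTI 42.1% ≤ 43%; LTV 97% > 80%; employment 89 ≥ 12 mo; reserves 6.2 ≥ 3 mo → does not qualify.
Option C: score 817 ≥ 640; DTI 42.1% ≤ 43%; employment 89 ≥ 24 mo → qualifies.
Qualifying: Option A, Option C. Lowest rate is 10.85% → Option A.

Option A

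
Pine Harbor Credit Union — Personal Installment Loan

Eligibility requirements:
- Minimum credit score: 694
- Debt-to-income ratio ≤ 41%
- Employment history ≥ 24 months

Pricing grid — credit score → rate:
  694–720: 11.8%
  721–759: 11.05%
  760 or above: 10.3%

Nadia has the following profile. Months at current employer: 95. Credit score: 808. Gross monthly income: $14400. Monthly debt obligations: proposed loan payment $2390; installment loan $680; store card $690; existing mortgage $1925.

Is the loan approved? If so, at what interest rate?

Approved at 10.3%

Credit score 808 ≥ 694 (meets minimum)
Employment 95 ≥ 24 months
Total monthly debts = (2,390 + 680 + 690 + 1,925) = 5,685. DTI = 5,685/14,400 = 39.5% ≤ 41%
All requirements met. Score 808 falls in the 760 or above tier → 10.3%.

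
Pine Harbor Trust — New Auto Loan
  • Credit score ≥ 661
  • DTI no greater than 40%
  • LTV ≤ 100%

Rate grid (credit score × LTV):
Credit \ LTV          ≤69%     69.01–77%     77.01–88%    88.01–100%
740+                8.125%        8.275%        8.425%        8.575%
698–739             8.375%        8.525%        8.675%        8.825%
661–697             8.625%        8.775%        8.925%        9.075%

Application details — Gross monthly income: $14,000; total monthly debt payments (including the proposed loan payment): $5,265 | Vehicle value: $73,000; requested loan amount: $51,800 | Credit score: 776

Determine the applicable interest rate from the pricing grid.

Credit score 776 ≥ 661; Debt-to-income = 5,265/14,000 = 37.6% — meets 40% limit
Loan-to-value = 51,800/73,000 = 71% — pass (100% max)
Score 776 is in the 740+ band; LTV 71% is in the 69.01–77% band → 8.275%.

8.275%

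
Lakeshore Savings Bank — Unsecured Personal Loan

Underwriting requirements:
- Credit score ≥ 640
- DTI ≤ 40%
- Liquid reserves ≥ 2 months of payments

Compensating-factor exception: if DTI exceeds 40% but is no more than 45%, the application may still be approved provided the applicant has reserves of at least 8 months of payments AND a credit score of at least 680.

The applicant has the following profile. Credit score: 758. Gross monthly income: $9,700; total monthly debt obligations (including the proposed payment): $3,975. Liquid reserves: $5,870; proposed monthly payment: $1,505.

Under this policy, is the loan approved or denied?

Denied

Credit score 758 ≥ 640 (meets base)
DTI: 3,975 ÷ 9,700 = 41%, over the 40% base limit.
Reserves: 5,870 ÷ 1,505 = 3.9 months (meets 2-month minimum)
41% falls in the override range (40%–45%), so the compensating-factor test applies.
Override check — reserves: 3.9 mo (short of 8); score: 758 (ok).
Override conditions not both satisfied; exception does not apply.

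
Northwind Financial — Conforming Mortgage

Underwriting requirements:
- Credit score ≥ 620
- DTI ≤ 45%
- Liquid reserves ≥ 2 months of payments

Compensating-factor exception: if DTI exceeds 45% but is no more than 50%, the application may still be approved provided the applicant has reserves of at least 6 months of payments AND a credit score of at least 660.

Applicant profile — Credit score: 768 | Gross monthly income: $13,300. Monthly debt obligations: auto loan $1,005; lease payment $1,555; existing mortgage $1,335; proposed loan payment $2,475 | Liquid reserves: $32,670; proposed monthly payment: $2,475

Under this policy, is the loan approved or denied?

Credit score 768 ≥ 620 (meets base)
Total debts = (1,005 + 1,555 + 1,335 + 2,475) = 6,370. DTI: 6,370 ÷ 13,300 = 47.9%, over the 45% base limit.
Reserves = 32,670/2,475 = 13.2 months ≥ 2
DTI 47.9% is within the 45%–50% exception band; checking compensating factors.
Reserves 13.2 ≥ 6 months; credit score 768 ≥ 660.
Both override conditions satisfied; DTI exception granted.

Approved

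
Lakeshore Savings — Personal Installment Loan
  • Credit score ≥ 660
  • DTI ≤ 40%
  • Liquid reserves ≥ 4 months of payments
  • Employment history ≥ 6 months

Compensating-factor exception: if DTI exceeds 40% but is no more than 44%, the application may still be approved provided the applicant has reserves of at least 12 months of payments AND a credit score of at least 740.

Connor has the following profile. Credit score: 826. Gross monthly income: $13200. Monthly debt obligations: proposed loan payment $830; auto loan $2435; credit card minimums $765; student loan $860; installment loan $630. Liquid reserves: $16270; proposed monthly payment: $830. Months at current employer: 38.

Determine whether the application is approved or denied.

Credit score 826 ≥ 660 (meets base)
Total debts = (830 + 2,435 + 765 + 860 + 630) = 5,520. DTI: 5,520 ÷ 13,200 = 41.8%, over the 40% base limit.
Liquid reserves cover 16,270/830 = 19.6 months — ≥ 4 required
Employment 38 ≥ 6 months
41.8% falls in the override range (40%–44%), so the compensating-factor test applies.
Reserves 19.6 ≥ 12 months; credit score 826 ≥ 740.
Both override conditions satisfied; DTI exception granted.

Approved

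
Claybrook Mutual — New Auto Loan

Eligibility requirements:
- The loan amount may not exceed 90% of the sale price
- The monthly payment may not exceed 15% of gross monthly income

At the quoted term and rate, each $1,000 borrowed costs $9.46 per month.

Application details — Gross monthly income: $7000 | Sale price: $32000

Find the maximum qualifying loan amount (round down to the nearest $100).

$28,800

Payment cap: 15% × $7,000 = $1,050/month.
At $9.46 per $1,000, that supports 1,050/9.46 × 1,000 ≈ $110,993 → $110,900.
LTV cap: 90% × $32,000 = $28,800 → $28,800.
Binding constraint: loan-to-value.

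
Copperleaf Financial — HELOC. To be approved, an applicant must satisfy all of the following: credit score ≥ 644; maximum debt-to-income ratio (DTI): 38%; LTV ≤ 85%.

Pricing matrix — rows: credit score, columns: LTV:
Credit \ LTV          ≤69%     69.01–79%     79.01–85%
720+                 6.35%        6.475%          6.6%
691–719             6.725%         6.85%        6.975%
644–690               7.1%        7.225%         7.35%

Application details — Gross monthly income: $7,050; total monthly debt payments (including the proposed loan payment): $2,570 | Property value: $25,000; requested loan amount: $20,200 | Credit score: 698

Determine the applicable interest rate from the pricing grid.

Credit score 698 ≥ 644; Debt-to-income = 2,570/7,050 = 36.5% — meets 38% limit
LTV = 20,200/25,000 = 80.8% ≤ 85%
Row: 698 falls in 691–719. Column: 80.8% falls in 79.01–85%. Rate = 6.975%.

6.975%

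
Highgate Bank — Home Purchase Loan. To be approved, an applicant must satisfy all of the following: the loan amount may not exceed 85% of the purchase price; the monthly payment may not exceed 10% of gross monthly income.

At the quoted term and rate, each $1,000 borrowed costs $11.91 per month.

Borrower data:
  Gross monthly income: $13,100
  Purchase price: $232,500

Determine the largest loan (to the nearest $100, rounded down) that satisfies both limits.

$109,900

Payment cap: 10% × $13,100 = $1,310/month.
At $11.91 per $1,000, that supports 1,310/11.91 × 1,000 ≈ $109,991 → $109,900.
LTV cap: 85% × $232,500 = $197,625 → $197,600.
Binding constraint: payment-to-income.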